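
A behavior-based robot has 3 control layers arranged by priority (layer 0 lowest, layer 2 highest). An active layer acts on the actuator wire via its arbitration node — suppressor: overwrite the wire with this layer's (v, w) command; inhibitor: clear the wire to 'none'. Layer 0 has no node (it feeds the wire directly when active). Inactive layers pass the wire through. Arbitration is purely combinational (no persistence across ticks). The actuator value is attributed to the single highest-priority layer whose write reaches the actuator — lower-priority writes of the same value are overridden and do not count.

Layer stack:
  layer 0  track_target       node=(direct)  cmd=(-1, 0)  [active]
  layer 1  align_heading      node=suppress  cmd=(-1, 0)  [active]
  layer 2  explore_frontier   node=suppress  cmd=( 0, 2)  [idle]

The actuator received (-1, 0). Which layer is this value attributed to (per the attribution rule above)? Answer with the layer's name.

layer 0 (track_target) active — direct: (-1, 0)
layer 1 (align_heading) active — suppresses: (-1, 0)
layer 2 (explore_frontier) idle — unchanged: (-1, 0)
→ actuator (-1, 0)
last writer: layer 1 = align_heading

align_heading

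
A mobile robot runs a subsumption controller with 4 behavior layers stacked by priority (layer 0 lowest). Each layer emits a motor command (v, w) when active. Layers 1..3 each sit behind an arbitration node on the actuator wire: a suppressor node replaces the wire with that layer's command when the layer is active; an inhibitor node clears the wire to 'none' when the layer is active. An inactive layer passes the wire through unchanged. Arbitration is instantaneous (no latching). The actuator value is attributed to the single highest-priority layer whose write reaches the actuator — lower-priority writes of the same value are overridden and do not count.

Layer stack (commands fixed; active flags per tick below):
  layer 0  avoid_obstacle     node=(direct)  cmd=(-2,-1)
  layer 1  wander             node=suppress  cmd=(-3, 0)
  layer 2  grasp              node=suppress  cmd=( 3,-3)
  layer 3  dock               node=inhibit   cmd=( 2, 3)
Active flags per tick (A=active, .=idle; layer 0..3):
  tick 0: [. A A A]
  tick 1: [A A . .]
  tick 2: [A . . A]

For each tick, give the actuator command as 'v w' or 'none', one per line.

tick 0:
  L0 avoid_obstacle: idle → wire = none
  L1 wander: active, suppressor → wire = (-3, 0)
  L2 grasp: active, suppressor → wire = (3, -3)
  L3 dock: active, inhibitor → wire = none
  actuator = none
tick 1:
  L0 avoid_obstacle: active, feeds wire = (-2, -1)
  L1 wander: active, suppressor → wire = (-3, 0)
  L2 grasp: idle → wire stays (-3, 0)
  L3 dock: idle → wire stays (-3, 0)
  actuator = (-3, 0)
tick 2:
  L0 avoid_obstacle: active, feeds wire = (-2, -1)
  L1 wander: idle → wire stays (-2, -1)
  L2 grasp: idle → wire stays (-2, -1)
  L3 dock: active, inhibitor → wire = none
  actuator = none

none
-3 0
none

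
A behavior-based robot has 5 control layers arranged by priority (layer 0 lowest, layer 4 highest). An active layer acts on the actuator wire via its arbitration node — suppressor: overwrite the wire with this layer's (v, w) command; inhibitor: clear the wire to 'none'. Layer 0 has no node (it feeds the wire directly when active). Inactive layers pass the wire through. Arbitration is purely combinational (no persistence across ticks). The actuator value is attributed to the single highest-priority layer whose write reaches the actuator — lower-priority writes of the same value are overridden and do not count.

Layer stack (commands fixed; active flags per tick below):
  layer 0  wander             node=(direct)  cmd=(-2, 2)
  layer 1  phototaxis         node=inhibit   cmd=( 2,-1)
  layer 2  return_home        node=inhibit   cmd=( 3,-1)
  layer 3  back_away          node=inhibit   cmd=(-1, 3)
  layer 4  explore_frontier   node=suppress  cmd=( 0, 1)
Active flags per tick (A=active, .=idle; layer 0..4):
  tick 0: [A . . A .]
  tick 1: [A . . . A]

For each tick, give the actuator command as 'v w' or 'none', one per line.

tick 0:
  L0 wander: active, feeds wire = (-2, 2)
  L1 phototaxis: idle → wire stays (-2, 2)
  L2 return_home: idle → wire stays (-2, 2)
  L3 back_away: active, inhibitor → wire = none
  L4 explore_frontier: idle → wire stays none
  actuator = none
tick 1:
  L0 wander: active, feeds wire = (-2, 2)
  L1 phototaxis: idle → wire stays (-2, 2)
  L2 return_home: idle → wire stays (-2, 2)
  L3 back_away: idle → wire stays (-2, 2)
  L4 explore_frontier: active, suppressor → wire = (0, 1)
  actuator = (0, 1)

none
0 1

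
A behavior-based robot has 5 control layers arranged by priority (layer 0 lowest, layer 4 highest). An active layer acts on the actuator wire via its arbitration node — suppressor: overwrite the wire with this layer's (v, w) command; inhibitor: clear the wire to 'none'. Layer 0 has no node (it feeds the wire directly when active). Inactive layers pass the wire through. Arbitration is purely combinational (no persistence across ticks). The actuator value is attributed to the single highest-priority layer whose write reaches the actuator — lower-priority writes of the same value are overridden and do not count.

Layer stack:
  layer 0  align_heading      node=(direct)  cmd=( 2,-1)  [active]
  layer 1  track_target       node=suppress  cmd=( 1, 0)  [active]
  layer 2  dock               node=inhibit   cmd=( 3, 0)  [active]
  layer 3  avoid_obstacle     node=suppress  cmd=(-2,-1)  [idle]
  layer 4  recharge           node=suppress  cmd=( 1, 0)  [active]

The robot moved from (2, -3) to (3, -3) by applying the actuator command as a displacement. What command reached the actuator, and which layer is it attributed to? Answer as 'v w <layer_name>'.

1 0 recharge

displacement = (3, -3) − (2, -3) = (1, 0)
[0] align_heading on; wire := (2, -1)
[1] track_target on (suppress); wire := (1, 0)
[2] dock on (inhibit); wire := none
[3] avoid_obstacle off; pass none
[4] recharge on (suppress); wire := (1, 0)
output (1, 0) — from layer 4 (recharge)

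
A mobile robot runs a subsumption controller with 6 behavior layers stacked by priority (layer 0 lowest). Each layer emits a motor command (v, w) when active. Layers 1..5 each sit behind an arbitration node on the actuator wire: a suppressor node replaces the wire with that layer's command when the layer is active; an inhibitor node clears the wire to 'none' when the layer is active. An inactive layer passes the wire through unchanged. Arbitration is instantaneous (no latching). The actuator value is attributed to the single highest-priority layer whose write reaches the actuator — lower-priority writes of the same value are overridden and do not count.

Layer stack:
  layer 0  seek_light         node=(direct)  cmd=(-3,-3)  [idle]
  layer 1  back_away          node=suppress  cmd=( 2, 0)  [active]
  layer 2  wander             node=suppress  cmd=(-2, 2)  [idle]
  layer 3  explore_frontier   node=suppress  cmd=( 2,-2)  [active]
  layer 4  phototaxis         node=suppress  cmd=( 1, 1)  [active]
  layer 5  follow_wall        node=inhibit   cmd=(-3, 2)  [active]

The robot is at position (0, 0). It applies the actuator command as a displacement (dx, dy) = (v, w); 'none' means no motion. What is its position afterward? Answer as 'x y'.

0 0

L0 seek_light: idle → wire = none
L1 back_away: active, suppressor → wire = (2, 0)
L2 wander: idle → wire stays (2, 0)
L3 explore_frontier: active, suppressor → wire = (2, -2)
L4 phototaxis: active, suppressor → wire = (1, 1)
L5 follow_wall: active, inhibitor → wire = none
actuator = none
position: (0, 0) + none = (0, 0)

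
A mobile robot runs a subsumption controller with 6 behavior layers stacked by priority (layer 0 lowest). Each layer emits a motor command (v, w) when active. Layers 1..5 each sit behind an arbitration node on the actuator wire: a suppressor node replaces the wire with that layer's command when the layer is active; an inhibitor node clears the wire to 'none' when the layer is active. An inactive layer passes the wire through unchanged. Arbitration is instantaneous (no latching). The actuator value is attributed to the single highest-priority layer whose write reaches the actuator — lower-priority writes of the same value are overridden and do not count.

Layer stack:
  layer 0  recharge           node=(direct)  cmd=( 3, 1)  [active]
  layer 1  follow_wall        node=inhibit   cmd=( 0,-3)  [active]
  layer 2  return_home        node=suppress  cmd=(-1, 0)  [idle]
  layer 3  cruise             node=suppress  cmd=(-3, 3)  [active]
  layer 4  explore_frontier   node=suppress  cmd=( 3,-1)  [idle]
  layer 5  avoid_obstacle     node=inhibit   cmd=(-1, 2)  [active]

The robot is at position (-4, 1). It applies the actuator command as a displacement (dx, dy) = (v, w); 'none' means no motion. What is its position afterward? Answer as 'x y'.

-4 1

[0] recharge on; wire := (3, 1)
[1] follow_wall on (inhibit); wire := none
[2] return_home off; pass none
[3] cruise on (suppress); wire := (-3, 3)
[4] explore_frontier off; pass (-3, 3)
[5] avoid_obstacle on (inhibit); wire := none
output none
position: (-4, 1) + none = (-4, 1)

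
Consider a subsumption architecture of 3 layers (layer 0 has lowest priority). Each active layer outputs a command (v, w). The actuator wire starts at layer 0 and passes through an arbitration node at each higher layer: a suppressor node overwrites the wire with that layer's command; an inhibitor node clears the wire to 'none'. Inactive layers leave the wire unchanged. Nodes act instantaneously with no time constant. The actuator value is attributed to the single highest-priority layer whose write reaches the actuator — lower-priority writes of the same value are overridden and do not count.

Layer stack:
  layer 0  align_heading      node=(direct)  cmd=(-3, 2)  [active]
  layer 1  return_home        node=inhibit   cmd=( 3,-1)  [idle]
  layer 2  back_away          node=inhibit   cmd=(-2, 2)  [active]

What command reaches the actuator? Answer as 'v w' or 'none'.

none

layer 0 (align_heading) active — direct: (-3, 2)
layer 1 (return_home) idle — unchanged: (-3, 2)
layer 2 (back_away) active — inhibits: none
→ actuator none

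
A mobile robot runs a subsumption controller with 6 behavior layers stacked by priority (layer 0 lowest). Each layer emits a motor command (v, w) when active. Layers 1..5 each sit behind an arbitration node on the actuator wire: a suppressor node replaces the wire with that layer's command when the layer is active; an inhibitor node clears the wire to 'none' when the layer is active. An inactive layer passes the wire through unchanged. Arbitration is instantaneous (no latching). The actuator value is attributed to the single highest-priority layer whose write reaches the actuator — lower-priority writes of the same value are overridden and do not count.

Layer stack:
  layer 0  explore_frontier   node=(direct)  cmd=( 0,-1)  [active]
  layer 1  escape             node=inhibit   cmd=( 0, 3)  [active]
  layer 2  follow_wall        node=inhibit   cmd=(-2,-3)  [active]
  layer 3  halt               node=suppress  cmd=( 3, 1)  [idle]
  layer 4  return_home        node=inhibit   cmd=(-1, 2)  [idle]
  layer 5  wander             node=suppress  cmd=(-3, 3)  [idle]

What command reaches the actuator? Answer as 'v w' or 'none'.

layer 0 (explore_frontier) active — direct: (0, -1)
layer 1 (escape) active — inhibits: none
layer 2 (follow_wall) active — inhibits: none
layer 3 (halt) idle — unchanged: none
layer 4 (return_home) idle — unchanged: none
layer 5 (wander) idle — unchanged: none
→ actuator none

none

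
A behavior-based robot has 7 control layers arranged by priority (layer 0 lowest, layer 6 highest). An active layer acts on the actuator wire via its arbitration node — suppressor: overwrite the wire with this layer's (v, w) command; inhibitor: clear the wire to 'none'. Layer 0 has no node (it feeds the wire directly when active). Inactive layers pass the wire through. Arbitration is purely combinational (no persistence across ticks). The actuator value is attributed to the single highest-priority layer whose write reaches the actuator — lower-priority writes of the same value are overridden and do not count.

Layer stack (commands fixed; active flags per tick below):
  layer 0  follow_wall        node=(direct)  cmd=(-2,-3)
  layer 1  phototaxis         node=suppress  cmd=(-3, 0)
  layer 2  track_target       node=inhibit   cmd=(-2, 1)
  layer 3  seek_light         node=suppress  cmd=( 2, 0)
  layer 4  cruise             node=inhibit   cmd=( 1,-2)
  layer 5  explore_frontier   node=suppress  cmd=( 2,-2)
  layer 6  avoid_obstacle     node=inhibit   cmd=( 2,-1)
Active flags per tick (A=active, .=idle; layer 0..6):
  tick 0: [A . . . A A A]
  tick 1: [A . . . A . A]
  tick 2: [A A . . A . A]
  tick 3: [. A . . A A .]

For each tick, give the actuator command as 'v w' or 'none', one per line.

tick 0:
  layer 0 (follow_wall) active — direct: (-2, -3)
  layer 1 (phototaxis) idle — unchanged: (-2, -3)
  layer 2 (track_target) idle — unchanged: (-2, -3)
  layer 3 (seek_light) idle — unchanged: (-2, -3)
  layer 4 (cruise) active — inhibits: none
  layer 5 (explore_frontier) active — suppresses: (2, -2)
  layer 6 (avoid_obstacle) active — inhibits: none
  → actuator none
tick 1:
  layer 0 (follow_wall) active — direct: (-2, -3)
  layer 1 (phototaxis) idle — unchanged: (-2, -3)
  layer 2 (track_target) idle — unchanged: (-2, -3)
  layer 3 (seek_light) idle — unchanged: (-2, -3)
  layer 4 (cruise) active — inhibits: none
  layer 5 (explore_frontier) idle — unchanged: none
  layer 6 (avoid_obstacle) active — inhibits: none
  → actuator none
tick 2:
  layer 0 (follow_wall) active — direct: (-2, -3)
  layer 1 (phototaxis) active — suppresses: (-3, 0)
  layer 2 (track_target) idle — unchanged: (-3, 0)
  layer 3 (seek_light) idle — unchanged: (-3, 0)
  layer 4 (cruise) active — inhibits: none
  layer 5 (explore_frontier) idle — unchanged: none
  layer 6 (avoid_obstacle) active — inhibits: none
  → actuator none
tick 3:
  layer 0 (follow_wall) idle — none
  layer 1 (phototaxis) active — suppresses: (-3, 0)
  layer 2 (track_target) idle — unchanged: (-3, 0)
  layer 3 (seek_light) idle — unchanged: (-3, 0)
  layer 4 (cruise) active — inhibits: none
  layer 5 (explore_frontier) active — suppresses: (2, -2)
  layer 6 (avoid_obstacle) idle — unchanged: (2, -2)
  → actuator (2, -2)

none
none
none
2 -2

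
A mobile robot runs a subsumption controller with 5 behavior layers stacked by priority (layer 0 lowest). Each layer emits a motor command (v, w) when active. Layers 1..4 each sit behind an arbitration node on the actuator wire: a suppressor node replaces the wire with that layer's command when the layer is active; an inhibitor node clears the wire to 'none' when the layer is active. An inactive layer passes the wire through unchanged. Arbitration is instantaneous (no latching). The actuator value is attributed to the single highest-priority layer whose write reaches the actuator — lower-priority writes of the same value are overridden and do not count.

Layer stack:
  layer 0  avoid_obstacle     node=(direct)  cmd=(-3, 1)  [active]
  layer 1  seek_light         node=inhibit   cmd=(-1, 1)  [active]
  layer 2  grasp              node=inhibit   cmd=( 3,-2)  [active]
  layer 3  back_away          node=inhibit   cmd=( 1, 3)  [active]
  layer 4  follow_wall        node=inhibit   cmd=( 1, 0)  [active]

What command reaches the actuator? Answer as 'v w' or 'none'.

layer 0 (avoid_obstacle) active — direct: (-3, 1)
layer 1 (seek_light) active — inhibits: none
layer 2 (grasp) active — inhibits: none
layer 3 (back_away) active — inhibits: none
layer 4 (follow_wall) active — inhibits: none
→ actuator none

none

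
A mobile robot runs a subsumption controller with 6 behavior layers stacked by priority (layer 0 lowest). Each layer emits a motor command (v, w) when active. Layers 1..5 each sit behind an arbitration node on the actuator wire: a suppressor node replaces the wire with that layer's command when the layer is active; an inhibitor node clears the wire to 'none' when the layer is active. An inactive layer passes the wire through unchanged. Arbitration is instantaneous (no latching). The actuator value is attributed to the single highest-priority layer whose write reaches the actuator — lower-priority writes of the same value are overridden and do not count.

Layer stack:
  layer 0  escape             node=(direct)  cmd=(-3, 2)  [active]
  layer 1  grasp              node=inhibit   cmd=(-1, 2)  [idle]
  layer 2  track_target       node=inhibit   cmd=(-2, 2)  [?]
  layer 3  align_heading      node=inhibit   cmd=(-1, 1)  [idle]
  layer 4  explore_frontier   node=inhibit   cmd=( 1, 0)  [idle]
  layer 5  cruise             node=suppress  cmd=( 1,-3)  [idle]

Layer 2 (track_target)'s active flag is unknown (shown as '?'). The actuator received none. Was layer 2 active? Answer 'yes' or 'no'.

yes

If layer 2 is active=yes:
  actuator would be none
If layer 2 is active=no:
  actuator would be (-3, 2)
Observed none, so layer 2 was active.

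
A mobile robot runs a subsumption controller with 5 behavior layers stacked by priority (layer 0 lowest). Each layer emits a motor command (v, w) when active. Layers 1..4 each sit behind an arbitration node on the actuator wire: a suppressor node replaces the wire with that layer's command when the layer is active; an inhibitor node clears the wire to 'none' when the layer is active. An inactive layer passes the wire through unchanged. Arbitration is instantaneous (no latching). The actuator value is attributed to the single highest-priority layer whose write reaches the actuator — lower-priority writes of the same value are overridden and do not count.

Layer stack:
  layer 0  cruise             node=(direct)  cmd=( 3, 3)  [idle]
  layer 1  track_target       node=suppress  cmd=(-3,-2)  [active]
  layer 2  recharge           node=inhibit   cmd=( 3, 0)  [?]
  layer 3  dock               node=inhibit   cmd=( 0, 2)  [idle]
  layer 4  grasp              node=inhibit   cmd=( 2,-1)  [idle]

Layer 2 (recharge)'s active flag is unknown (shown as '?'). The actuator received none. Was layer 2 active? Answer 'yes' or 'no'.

If layer 2 is active=yes:
  actuator would be none
If layer 2 is active=no:
  actuator would be (-3, -2)
Observed none, so layer 2 was active.

yes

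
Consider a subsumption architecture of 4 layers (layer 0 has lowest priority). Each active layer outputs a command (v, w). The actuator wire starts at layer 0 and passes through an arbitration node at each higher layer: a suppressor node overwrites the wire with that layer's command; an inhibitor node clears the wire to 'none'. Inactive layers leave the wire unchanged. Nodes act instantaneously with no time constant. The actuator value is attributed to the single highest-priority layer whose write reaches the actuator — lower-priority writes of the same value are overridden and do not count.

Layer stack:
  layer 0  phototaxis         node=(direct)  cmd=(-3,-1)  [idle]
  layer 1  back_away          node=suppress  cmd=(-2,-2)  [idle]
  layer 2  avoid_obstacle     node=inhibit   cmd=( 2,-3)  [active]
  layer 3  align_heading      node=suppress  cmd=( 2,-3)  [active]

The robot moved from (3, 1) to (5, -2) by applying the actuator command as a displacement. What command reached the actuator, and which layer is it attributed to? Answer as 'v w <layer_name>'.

displacement = (5, -2) − (3, 1) = (2, -3)
layer 0 (phototaxis) idle — none
layer 1 (back_away) idle — unchanged: none
layer 2 (avoid_obstacle) active — inhibits: none
layer 3 (align_heading) active — suppresses: (2, -3)
→ actuator (2, -3) — from layer 3 (align_heading)

2 -3 align_heading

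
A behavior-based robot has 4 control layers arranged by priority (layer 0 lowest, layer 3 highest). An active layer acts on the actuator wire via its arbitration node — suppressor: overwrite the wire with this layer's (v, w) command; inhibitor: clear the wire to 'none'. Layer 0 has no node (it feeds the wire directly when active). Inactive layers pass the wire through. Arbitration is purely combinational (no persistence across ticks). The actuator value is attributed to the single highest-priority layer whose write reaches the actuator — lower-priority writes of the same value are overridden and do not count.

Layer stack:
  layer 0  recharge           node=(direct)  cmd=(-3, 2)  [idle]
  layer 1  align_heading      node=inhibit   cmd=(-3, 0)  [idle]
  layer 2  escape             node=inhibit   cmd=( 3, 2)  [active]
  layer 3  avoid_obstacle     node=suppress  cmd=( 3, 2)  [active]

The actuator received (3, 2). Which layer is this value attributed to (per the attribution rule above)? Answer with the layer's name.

layer 0 (recharge) idle — none
layer 1 (align_heading) idle — unchanged: none
layer 2 (escape) active — inhibits: none
layer 3 (avoid_obstacle) active — suppresses: (3, 2)
→ actuator (3, 2)
last writer: layer 3 = avoid_obstacle

avoid_obstacle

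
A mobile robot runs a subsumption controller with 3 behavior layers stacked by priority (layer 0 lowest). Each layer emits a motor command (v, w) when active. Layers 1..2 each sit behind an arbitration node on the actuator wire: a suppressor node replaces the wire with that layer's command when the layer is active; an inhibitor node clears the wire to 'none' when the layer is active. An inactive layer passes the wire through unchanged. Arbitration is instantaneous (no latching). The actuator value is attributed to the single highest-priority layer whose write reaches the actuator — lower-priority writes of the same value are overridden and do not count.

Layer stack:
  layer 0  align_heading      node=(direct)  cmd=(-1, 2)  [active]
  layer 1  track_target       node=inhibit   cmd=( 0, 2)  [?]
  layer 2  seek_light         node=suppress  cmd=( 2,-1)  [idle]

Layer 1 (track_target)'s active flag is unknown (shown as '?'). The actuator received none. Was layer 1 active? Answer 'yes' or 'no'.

If layer 1 is active=yes:
  actuator would be none
If layer 1 is active=no:
  actuator would be (-1, 2)
Observed none, so layer 1 was active.

yes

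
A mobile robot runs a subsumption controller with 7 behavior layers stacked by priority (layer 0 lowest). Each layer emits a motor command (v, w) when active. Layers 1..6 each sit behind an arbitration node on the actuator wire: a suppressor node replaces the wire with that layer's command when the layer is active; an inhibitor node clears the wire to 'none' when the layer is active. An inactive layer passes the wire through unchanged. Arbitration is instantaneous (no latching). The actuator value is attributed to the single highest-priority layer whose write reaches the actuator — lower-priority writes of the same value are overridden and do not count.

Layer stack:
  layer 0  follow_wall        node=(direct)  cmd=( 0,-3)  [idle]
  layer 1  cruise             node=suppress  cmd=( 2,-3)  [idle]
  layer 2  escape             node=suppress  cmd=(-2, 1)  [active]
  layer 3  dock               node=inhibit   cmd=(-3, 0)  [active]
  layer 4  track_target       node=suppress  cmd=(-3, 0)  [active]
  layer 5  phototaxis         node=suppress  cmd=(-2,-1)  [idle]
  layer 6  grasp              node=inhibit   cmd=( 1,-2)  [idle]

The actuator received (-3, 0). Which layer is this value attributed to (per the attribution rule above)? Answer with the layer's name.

track_target

layer 0 (follow_wall) idle — none
layer 1 (cruise) idle — unchanged: none
layer 2 (escape) active — suppresses: (-2, 1)
layer 3 (dock) active — inhibits: none
layer 4 (track_target) active — suppresses: (-3, 0)
layer 5 (phototaxis) idle — unchanged: (-3, 0)
layer 6 (grasp) idle — unchanged: (-3, 0)
→ actuator (-3, 0)
last writer: layer 4 = track_target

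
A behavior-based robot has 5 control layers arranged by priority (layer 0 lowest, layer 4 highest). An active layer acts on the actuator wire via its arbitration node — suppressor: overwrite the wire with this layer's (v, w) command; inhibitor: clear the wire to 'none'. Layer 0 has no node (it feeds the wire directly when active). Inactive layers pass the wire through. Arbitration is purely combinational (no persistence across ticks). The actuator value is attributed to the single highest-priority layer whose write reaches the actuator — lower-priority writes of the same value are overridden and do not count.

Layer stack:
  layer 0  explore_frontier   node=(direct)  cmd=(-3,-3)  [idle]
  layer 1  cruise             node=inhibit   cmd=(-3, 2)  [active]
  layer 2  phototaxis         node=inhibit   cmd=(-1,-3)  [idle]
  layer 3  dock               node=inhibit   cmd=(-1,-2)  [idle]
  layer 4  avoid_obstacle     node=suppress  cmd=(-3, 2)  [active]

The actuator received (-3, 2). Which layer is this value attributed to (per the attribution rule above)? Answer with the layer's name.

avoid_obstacle

[0] explore_frontier off; wire := none
[1] cruise on (inhibit); wire := none
[2] phototaxis off; pass none
[3] dock off; pass none
[4] avoid_obstacle on (suppress); wire := (-3, 2)
output (-3, 2)
last writer: layer 4 = avoid_obstacle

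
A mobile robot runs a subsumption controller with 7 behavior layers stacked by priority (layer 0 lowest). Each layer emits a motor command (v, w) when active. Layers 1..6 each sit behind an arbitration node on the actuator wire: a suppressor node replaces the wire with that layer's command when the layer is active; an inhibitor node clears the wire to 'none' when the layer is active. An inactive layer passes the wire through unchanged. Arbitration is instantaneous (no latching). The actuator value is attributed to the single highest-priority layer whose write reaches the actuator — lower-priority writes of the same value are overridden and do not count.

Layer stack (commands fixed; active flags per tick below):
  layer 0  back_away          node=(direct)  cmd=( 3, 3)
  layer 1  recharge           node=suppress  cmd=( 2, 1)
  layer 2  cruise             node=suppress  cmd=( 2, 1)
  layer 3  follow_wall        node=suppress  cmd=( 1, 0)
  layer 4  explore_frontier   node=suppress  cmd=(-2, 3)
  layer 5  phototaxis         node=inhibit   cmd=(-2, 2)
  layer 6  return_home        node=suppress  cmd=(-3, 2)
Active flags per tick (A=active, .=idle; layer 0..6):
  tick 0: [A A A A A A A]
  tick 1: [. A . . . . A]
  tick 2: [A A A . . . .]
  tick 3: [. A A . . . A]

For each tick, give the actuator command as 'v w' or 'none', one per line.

tick 0:
  [0] back_away on; wire := (3, 3)
  [1] recharge on (suppress); wire := (2, 1)
  [2] cruise on (suppress); wire := (2, 1)
  [3] follow_wall on (suppress); wire := (1, 0)
  [4] explore_frontier on (suppress); wire := (-2, 3)
  [5] phototaxis on (inhibit); wire := none
  [6] return_home on (suppress); wire := (-3, 2)
  output (-3, 2)
tick 1:
  [0] back_away off; wire := none
  [1] recharge on (suppress); wire := (2, 1)
  [2] cruise off; pass (2, 1)
  [3] follow_wall off; pass (2, 1)
  [4] explore_frontier off; pass (2, 1)
  [5] phototaxis off; pass (2, 1)
  [6] return_home on (suppress); wire := (-3, 2)
  output (-3, 2)
tick 2:
  [0] back_away on; wire := (3, 3)
  [1] recharge on (suppress); wire := (2, 1)
  [2] cruise on (suppress); wire := (2, 1)
  [3] follow_wall off; pass (2, 1)
  [4] explore_frontier off; pass (2, 1)
  [5] phototaxis off; pass (2, 1)
  [6] return_home off; pass (2, 1)
  output (2, 1)
tick 3:
  [0] back_away off; wire := none
  [1] recharge on (suppress); wire := (2, 1)
  [2] cruise on (suppress); wire := (2, 1)
  [3] follow_wall off; pass (2, 1)
  [4] explore_frontier off; pass (2, 1)
  [5] phototaxis off; pass (2, 1)
  [6] return_home on (suppress); wire := (-3, 2)
  output (-3, 2)

-3 2
-3 2
2 1
-3 2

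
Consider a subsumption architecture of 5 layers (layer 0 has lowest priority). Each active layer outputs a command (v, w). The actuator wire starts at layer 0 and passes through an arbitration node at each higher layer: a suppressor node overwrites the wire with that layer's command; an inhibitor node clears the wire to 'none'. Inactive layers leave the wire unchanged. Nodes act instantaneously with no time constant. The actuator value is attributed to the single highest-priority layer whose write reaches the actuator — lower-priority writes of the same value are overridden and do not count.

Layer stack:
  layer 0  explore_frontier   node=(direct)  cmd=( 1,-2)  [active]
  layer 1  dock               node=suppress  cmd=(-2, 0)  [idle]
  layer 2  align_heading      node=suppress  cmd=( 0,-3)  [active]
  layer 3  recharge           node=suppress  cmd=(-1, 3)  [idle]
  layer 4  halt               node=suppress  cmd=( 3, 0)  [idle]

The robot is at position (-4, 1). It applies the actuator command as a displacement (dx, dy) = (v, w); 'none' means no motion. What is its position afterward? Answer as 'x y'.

layer 0 (explore_frontier) active — direct: (1, -2)
layer 1 (dock) idle — unchanged: (1, -2)
layer 2 (align_heading) active — suppresses: (0, -3)
layer 3 (recharge) idle — unchanged: (0, -3)
layer 4 (halt) idle — unchanged: (0, -3)
→ actuator (0, -3)
position: (-4, 1) + (0, -3) = (-4, -2)

-4 -2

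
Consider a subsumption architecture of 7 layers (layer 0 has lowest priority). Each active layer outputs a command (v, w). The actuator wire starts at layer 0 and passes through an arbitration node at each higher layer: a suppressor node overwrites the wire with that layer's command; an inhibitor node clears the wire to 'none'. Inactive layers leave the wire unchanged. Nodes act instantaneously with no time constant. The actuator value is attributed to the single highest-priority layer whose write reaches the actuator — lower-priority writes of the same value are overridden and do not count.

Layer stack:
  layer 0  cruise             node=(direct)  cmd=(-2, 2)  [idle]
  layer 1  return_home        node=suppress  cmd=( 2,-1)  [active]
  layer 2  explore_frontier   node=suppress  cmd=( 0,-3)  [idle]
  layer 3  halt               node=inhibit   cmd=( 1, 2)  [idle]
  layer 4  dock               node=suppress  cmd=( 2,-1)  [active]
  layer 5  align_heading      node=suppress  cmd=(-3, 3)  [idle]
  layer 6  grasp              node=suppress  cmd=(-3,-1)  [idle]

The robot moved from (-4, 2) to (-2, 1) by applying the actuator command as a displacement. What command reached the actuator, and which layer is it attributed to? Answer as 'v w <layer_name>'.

2 -1 dock

displacement = (-2, 1) − (-4, 2) = (2, -1)
L0 cruise: idle → wire = none
L1 return_home: active, suppressor → wire = (2, -1)
L2 explore_frontier: idle → wire stays (2, -1)
L3 halt: idle → wire stays (2, -1)
L4 dock: active, suppressor → wire = (2, -1)
L5 align_heading: idle → wire stays (2, -1)
L6 grasp: idle → wire stays (2, -1)
actuator = (2, -1) — from layer 4 (dock)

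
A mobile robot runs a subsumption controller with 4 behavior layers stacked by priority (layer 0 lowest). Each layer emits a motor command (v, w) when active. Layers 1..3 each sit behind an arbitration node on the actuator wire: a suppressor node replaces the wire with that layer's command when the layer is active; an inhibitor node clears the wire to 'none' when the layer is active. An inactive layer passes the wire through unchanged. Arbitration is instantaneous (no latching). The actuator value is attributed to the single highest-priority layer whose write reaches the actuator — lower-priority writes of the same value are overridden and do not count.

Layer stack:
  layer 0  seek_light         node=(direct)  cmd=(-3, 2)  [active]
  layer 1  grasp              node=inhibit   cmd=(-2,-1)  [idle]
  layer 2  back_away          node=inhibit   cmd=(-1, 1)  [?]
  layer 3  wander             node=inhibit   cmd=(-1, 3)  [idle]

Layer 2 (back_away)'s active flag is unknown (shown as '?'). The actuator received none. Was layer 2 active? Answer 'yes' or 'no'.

If layer 2 is active=yes:
  actuator would be none
If layer 2 is active=no:
  actuator would be (-3, 2)
Observed none, so layer 2 was active.

yes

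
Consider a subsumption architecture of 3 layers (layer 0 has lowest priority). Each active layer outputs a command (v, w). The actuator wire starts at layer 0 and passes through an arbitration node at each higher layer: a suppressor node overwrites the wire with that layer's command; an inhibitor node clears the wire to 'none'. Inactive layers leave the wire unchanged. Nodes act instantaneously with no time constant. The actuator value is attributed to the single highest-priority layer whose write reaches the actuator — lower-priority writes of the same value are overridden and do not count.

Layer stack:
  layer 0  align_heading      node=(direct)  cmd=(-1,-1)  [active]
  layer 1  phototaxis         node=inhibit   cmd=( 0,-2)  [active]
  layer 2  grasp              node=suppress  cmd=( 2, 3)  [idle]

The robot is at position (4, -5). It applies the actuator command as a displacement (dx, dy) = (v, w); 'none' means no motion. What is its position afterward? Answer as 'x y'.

4 -5

layer 0 (align_heading) active — direct: (-1, -1)
layer 1 (phototaxis) active — inhibits: none
layer 2 (grasp) idle — unchanged: none
→ actuator none
position: (4, -5) + none = (4, -5)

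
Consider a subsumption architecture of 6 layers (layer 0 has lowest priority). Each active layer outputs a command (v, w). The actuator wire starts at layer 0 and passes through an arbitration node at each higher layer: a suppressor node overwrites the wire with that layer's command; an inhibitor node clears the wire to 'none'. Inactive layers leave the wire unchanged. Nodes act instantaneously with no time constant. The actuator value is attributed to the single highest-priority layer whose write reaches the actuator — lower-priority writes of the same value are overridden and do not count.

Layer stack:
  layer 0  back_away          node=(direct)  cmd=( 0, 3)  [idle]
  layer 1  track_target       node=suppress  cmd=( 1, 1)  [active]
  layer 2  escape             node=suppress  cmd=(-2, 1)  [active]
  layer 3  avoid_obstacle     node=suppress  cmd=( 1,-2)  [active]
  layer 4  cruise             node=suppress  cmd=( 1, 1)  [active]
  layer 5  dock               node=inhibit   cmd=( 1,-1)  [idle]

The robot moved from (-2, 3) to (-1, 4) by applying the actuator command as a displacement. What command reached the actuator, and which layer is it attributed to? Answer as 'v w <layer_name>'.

1 1 cruise

displacement = (-1, 4) − (-2, 3) = (1, 1)
L0 back_away: idle → wire = none
L1 track_target: active, suppressor → wire = (1, 1)
L2 escape: active, suppressor → wire = (-2, 1)
L3 avoid_obstacle: active, suppressor → wire = (1, -2)
L4 cruise: active, suppressor → wire = (1, 1)
L5 dock: idle → wire stays (1, 1)
actuator = (1, 1) — from layer 4 (cruise)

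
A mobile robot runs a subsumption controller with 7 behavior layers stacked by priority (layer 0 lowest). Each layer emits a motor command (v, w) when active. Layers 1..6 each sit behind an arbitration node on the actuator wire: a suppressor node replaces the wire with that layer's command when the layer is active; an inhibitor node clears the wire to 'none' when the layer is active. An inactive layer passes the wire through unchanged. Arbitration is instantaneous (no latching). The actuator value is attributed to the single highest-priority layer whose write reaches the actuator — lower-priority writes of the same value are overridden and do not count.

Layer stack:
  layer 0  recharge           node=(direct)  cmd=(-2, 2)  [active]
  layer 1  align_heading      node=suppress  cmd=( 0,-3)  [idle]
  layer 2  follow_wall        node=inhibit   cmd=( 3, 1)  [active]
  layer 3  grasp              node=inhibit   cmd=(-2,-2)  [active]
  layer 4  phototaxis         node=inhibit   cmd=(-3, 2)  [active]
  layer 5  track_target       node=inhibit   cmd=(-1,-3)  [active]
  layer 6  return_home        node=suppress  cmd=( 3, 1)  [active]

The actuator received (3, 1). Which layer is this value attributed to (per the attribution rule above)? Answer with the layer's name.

return_home

L0 recharge: active, feeds wire = (-2, 2)
L1 align_heading: idle → wire stays (-2, 2)
L2 follow_wall: active, inhibitor → wire = none
L3 grasp: active, inhibitor → wire = none
L4 phototaxis: active, inhibitor → wire = none
L5 track_target: active, inhibitor → wire = none
L6 return_home: active, suppressor → wire = (3, 1)
actuator = (3, 1)
last writer: layer 6 = return_home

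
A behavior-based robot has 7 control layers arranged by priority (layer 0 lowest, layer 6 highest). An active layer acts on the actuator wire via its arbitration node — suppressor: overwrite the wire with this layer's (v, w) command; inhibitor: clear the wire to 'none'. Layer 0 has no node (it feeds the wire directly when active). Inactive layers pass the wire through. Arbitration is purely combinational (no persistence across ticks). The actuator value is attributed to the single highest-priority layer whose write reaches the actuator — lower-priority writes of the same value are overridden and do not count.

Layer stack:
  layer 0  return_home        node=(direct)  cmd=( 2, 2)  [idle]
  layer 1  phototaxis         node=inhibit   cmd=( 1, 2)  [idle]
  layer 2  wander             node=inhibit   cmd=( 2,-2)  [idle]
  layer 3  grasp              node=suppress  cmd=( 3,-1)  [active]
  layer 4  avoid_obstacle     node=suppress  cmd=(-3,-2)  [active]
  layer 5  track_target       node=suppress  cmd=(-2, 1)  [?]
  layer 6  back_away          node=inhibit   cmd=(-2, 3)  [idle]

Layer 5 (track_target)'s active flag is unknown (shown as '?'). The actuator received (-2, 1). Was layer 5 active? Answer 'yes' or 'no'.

If layer 5 is active=yes:
  actuator would be (-2, 1)
If layer 5 is active=no:
  actuator would be (-3, -2)
Observed (-2, 1), so layer 5 was active.

yes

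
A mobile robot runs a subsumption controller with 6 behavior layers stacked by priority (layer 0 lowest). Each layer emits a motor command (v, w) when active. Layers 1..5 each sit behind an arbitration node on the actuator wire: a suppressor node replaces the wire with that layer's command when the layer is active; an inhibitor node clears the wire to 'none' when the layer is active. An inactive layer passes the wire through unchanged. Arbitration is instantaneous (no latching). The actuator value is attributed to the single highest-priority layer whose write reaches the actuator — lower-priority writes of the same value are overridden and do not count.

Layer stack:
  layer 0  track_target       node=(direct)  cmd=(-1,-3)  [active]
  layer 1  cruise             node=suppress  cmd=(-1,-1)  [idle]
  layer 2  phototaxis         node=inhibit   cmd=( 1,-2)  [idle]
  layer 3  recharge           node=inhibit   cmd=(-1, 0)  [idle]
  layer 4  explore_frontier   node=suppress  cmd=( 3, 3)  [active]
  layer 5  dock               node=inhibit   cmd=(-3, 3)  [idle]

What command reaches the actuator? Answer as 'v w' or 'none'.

3 3

layer 0 (track_target) active — direct: (-1, -3)
layer 1 (cruise) idle — unchanged: (-1, -3)
layer 2 (phototaxis) idle — unchanged: (-1, -3)
layer 3 (recharge) idle — unchanged: (-1, -3)
layer 4 (explore_frontier) active — suppresses: (3, 3)
layer 5 (dock) idle — unchanged: (3, 3)
→ actuator (3, 3)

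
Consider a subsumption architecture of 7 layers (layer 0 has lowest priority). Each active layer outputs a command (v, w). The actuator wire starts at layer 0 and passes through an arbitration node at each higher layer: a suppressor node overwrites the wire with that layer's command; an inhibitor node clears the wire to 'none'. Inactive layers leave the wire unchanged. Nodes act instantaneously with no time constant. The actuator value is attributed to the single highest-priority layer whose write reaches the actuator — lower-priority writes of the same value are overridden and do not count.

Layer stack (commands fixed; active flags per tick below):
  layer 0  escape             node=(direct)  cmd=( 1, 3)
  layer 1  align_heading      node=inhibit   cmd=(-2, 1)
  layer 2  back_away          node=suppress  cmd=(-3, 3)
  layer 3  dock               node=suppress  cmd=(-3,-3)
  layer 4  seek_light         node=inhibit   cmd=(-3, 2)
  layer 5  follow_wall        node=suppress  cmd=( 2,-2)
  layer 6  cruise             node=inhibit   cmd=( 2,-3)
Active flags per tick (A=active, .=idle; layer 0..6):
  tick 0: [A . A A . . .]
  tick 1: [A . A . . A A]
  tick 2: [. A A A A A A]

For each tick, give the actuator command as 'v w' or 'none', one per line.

tick 0:
  L0 escape: active, feeds wire = (1, 3)
  L1 align_heading: idle → wire stays (1, 3)
  L2 back_away: active, suppressor → wire = (-3, 3)
  L3 dock: active, suppressor → wire = (-3, -3)
  L4 seek_light: idle → wire stays (-3, -3)
  L5 follow_wall: idle → wire stays (-3, -3)
  L6 cruise: idle → wire stays (-3, -3)
  actuator = (-3, -3)
tick 1:
  L0 escape: active, feeds wire = (1, 3)
  L1 align_heading: idle → wire stays (1, 3)
  L2 back_away: active, suppressor → wire = (-3, 3)
  L3 dock: idle → wire stays (-3, 3)
  L4 seek_light: idle → wire stays (-3, 3)
  L5 follow_wall: active, suppressor → wire = (2, -2)
  L6 cruise: active, inhibitor → wire = none
  actuator = none
tick 2:
  L0 escape: idle → wire = none
  L1 align_heading: active, inhibitor → wire = none
  L2 back_away: active, suppressor → wire = (-3, 3)
  L3 dock: active, suppressor → wire = (-3, -3)
  L4 seek_light: active, inhibitor → wire = none
  L5 follow_wall: active, suppressor → wire = (2, -2)
  L6 cruise: active, inhibitor → wire = none
  actuator = none

-3 -3
none
none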